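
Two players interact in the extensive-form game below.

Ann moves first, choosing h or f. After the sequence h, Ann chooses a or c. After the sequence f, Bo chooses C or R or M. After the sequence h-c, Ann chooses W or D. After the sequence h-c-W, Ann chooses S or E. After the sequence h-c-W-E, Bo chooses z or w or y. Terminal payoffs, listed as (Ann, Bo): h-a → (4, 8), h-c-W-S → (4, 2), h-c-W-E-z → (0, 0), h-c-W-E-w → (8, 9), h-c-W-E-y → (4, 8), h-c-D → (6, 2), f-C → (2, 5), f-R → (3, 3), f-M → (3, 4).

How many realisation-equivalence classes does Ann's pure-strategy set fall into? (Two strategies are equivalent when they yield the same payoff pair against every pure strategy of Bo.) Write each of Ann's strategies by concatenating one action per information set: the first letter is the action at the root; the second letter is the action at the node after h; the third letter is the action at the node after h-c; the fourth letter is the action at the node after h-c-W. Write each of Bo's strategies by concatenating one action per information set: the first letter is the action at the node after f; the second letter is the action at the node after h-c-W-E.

Ann has 16 pure strategies: haWS, haWE, haDS, haDE, hcWS, hcWE, hcDS, hcDE, faWS, faWE, faDS, faDE, fcWS, fcWE, fcDS, fcDE. Columns: Cz, Cw, Cy, Rz, Rw, Ry, Mz, Mw, My.
{haWS, haWE, haDS, haDE} → row (4,8) (4,8) (4,8) (4,8) (4,8) (4,8) (4,8) (4,8) (4,8)
{hcWS} → row (4,2) (4,2) (4,2) (4,2) (4,2) (4,2) (4,2) (4,2) (4,2)
{hcWE} → row (0,0) (8,9) (4,8) (0,0) (8,9) (4,8) (0,0) (8,9) (4,8)
{hcDS, hcDE} → row (6,2) (6,2) (6,2) (6,2) (6,2) (6,2) (6,2) (6,2) (6,2)
{faWS, faWE, faDS, faDE, fcWS, fcWE, fcDS, fcDE} → row (2,5) (2,5) (2,5) (3,3) (3,3) (3,3) (3,4) (3,4) (3,4)
That's 5 distinct rows out of 16 strategies.

5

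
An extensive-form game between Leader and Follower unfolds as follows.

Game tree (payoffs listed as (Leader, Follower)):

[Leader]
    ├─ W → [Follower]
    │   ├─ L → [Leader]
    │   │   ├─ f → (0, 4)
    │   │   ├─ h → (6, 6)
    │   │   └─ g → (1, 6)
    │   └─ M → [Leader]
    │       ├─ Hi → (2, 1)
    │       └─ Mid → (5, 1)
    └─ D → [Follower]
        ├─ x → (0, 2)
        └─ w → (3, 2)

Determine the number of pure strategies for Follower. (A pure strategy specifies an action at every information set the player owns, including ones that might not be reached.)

4

Follower owns the node after W with actions {L, M} — two choices.
Follower owns the node after D with actions {x, w} — two choices.
A pure strategy fixes one action at each information set independently, so the count is the product 2 × 2 = 4.
(For reference, Leader has 12 pure strategies, giving a 4×12 normal-form matrix.)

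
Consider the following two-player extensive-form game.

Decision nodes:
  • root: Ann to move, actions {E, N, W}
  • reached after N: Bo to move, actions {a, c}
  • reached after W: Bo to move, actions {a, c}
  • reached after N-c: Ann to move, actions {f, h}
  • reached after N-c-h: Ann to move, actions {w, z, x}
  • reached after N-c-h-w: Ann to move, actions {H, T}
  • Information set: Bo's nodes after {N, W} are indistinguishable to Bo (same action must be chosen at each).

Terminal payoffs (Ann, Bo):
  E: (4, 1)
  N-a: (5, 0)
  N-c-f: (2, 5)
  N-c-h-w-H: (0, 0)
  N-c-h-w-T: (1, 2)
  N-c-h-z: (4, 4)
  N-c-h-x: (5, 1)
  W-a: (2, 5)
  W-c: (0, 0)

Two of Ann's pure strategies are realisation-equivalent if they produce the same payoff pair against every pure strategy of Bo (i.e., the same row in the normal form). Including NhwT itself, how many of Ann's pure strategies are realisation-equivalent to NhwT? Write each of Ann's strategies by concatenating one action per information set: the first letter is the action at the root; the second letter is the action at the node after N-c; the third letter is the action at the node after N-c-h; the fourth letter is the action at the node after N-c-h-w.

1

Row for NhwT (columns a, c): (5,0) (1,2).
Every one of Ann's information sets is on the play path for some reply by Bo when Ann follows NhwT.
Changing the action at any of them therefore changes at least one column, so only NhwT itself gives this row.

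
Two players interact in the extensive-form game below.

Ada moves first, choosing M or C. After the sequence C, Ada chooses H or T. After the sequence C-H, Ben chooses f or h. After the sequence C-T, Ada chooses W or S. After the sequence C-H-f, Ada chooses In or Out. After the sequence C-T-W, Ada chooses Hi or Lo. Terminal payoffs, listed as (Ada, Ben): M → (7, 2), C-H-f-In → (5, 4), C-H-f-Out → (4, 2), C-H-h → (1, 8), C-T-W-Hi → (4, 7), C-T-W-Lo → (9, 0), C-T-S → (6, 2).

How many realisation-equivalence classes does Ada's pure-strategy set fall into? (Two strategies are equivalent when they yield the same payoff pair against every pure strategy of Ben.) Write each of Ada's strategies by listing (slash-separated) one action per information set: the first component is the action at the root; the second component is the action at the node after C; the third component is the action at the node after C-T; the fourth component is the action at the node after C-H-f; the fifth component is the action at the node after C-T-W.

Ada has 32 pure strategies: M/H/W/In/Hi, M/H/W/In/Lo, M/H/W/Out/Hi, M/H/W/Out/Lo, M/H/S/In/Hi, M/H/S/In/Lo, M/H/S/Out/Hi, M/H/S/Out/Lo, M/T/W/In/Hi, M/T/W/In/Lo, M/T/W/Out/Hi, M/T/W/Out/Lo, M/T/S/In/Hi, M/T/S/In/Lo, M/T/S/Out/Hi, M/T/S/Out/Lo, C/H/W/In/Hi, C/H/W/In/Lo, C/H/W/Out/Hi, C/H/W/Out/Lo, C/H/S/In/Hi, C/H/S/In/Lo, C/H/S/Out/Hi, C/H/S/Out/Lo, C/T/W/In/Hi, C/T/W/In/Lo, C/T/W/Out/Hi, C/T/W/Out/Lo, C/T/S/In/Hi, C/T/S/In/Lo, C/T/S/Out/Hi, C/T/S/Out/Lo. Columns: f, h.
{M/H/W/In/Hi, M/H/W/In/Lo, M/H/W/Out/Hi, M/H/W/Out/Lo, M/H/S/In/Hi, M/H/S/In/Lo, M/H/S/Out/Hi, M/H/S/Out/Lo, M/T/W/In/Hi, M/T/W/In/Lo, M/T/W/Out/Hi, M/T/W/Out/Lo, M/T/S/In/Hi, M/T/S/In/Lo, M/T/S/Out/Hi, M/T/S/Out/Lo} → row (7,2) (7,2)
{C/H/W/In/Hi, C/H/W/In/Lo, C/H/S/In/Hi, C/H/S/In/Lo} → row (5,4) (1,8)
{C/H/W/Out/Hi, C/H/W/Out/Lo, C/H/S/Out/Hi, C/H/S/Out/Lo} → row (4,2) (1,8)
{C/T/W/In/Hi, C/T/W/Out/Hi} → row (4,7) (4,7)
{C/T/W/In/Lo, C/T/W/Out/Lo} → row (9,0) (9,0)
{C/T/S/In/Hi, C/T/S/In/Lo, C/T/S/Out/Hi, C/T/S/Out/Lo} → row (6,2) (6,2)
That's 6 distinct rows out of 32 strategies.

6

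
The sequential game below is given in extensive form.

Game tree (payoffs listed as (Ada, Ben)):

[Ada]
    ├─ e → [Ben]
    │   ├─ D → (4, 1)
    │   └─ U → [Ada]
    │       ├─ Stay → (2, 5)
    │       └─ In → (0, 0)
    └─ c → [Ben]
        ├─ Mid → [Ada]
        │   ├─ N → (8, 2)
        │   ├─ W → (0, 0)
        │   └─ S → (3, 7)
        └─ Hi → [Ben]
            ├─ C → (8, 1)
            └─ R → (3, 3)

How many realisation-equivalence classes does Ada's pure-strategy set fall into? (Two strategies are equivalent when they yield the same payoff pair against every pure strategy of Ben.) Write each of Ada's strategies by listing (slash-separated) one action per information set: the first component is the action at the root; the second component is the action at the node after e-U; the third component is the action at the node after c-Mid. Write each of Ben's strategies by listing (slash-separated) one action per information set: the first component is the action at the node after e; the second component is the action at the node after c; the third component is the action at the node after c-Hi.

Ada has 12 pure strategies: e/Stay/N, e/Stay/W, e/Stay/S, e/In/N, e/In/W, e/In/S, c/Stay/N, c/Stay/W, c/Stay/S, c/In/N, c/In/W, c/In/S. Columns: D/Mid/C, D/Mid/R, D/Hi/C, D/Hi/R, U/Mid/C, U/Mid/R, U/Hi/C, U/Hi/R.
{e/Stay/N, e/Stay/W, e/Stay/S} → row (4,1) (4,1) (4,1) (4,1) (2,5) (2,5) (2,5) (2,5)
{e/In/N, e/In/W, e/In/S} → row (4,1) (4,1) (4,1) (4,1) (0,0) (0,0) (0,0) (0,0)
{c/Stay/N, c/In/N} → row (8,2) (8,2) (8,1) (3,3) (8,2) (8,2) (8,1) (3,3)
{c/Stay/W, c/In/W} → row (0,0) (0,0) (8,1) (3,3) (0,0) (0,0) (8,1) (3,3)
{c/Stay/S, c/In/S} → row (3,7) (3,7) (8,1) (3,3) (3,7) (3,7) (8,1) (3,3)
That's 5 distinct rows out of 12 strategies.

5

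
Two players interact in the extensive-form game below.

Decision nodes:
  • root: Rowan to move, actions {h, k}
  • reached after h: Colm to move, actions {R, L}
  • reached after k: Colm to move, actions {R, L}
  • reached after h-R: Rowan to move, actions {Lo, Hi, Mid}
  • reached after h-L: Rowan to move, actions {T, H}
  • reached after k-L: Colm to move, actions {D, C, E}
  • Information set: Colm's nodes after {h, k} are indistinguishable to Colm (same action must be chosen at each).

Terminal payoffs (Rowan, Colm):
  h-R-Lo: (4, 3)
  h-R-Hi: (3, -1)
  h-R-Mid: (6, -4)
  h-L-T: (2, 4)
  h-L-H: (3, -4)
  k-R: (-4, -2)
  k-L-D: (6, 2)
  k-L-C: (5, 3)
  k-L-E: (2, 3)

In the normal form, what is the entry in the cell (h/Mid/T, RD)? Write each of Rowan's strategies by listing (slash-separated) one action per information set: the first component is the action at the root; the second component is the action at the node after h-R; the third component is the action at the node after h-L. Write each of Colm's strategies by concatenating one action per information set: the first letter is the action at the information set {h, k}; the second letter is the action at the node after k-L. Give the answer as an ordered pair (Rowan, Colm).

(6, -4)

Trace the play path from the root:
  Rowan plays h
  Colm plays R at [h]
  Rowan plays Mid at [h-R]
→ terminal payoff (6, -4).
(Rowan's choice at the node after h-L is never reached on this path, so it doesn't affect the outcome.)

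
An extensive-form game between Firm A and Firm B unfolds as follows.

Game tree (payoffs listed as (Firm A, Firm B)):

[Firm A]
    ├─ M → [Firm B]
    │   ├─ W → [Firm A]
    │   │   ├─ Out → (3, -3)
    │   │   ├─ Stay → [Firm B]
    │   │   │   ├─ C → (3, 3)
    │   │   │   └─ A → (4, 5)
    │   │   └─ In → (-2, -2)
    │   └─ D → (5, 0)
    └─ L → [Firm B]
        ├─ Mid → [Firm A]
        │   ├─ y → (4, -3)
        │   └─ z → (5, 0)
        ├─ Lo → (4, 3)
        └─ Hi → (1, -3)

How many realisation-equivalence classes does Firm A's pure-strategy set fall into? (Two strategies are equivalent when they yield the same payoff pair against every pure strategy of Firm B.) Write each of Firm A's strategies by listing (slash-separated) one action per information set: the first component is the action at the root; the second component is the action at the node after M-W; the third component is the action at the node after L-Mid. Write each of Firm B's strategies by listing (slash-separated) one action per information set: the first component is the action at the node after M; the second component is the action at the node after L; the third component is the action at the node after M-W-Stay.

5

Firm A has 12 pure strategies: M/Out/y, M/Out/z, M/Stay/y, M/Stay/z, M/In/y, M/In/z, L/Out/y, L/Out/z, L/Stay/y, L/Stay/z, L/In/y, L/In/z. Columns: W/Mid/C, W/Mid/A, W/Lo/C, W/Lo/A, W/Hi/C, W/Hi/A, D/Mid/C, D/Mid/A, D/Lo/C, D/Lo/A, D/Hi/C, D/Hi/A.
{M/Out/y, M/Out/z} → row (3,-3) (3,-3) (3,-3) (3,-3) (3,-3) (3,-3) (5,0) (5,0) (5,0) (5,0) (5,0) (5,0)
{M/Stay/y, M/Stay/z} → row (3,3) (4,5) (3,3) (4,5) (3,3) (4,5) (5,0) (5,0) (5,0) (5,0) (5,0) (5,0)
{M/In/y, M/In/z} → row (-2,-2) (-2,-2) (-2,-2) (-2,-2) (-2,-2) (-2,-2) (5,0) (5,0) (5,0) (5,0) (5,0) (5,0)
{L/Out/y, L/Stay/y, L/In/y} → row (4,-3) (4,-3) (4,3) (4,3) (1,-3) (1,-3) (4,-3) (4,-3) (4,3) (4,3) (1,-3) (1,-3)
{L/Out/z, L/Stay/z, L/In/z} → row (5,0) (5,0) (4,3) (4,3) (1,-3) (1,-3) (5,0) (5,0) (4,3) (4,3) (1,-3) (1,-3)
That's 5 distinct rows out of 12 strategies.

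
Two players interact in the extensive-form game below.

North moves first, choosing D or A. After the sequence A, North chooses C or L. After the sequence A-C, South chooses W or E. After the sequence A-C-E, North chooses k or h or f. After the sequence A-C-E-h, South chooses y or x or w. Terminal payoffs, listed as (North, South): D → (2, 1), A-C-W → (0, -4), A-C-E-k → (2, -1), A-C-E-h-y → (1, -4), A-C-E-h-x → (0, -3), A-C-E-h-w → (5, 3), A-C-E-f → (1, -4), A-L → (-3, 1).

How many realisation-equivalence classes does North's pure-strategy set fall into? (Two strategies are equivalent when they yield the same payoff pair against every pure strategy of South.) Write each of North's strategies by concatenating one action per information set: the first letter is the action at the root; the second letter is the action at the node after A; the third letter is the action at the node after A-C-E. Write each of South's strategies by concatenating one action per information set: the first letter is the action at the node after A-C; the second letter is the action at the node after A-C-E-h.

5

North has 12 pure strategies: DCk, DCh, DCf, DLk, DLh, DLf, ACk, ACh, ACf, ALk, ALh, ALf. Columns: Wy, Wx, Ww, Ey, Ex, Ew.
{DCk, DCh, DCf, DLk, DLh, DLf} → row (2,1) (2,1) (2,1) (2,1) (2,1) (2,1)
{ACk} → row (0,-4) (0,-4) (0,-4) (2,-1) (2,-1) (2,-1)
{ACh} → row (0,-4) (0,-4) (0,-4) (1,-4) (0,-3) (5,3)
{ACf} → row (0,-4) (0,-4) (0,-4) (1,-4) (1,-4) (1,-4)
{ALk, ALh, ALf} → row (-3,1) (-3,1) (-3,1) (-3,1) (-3,1) (-3,1)
That's 5 distinct rows out of 12 strategies.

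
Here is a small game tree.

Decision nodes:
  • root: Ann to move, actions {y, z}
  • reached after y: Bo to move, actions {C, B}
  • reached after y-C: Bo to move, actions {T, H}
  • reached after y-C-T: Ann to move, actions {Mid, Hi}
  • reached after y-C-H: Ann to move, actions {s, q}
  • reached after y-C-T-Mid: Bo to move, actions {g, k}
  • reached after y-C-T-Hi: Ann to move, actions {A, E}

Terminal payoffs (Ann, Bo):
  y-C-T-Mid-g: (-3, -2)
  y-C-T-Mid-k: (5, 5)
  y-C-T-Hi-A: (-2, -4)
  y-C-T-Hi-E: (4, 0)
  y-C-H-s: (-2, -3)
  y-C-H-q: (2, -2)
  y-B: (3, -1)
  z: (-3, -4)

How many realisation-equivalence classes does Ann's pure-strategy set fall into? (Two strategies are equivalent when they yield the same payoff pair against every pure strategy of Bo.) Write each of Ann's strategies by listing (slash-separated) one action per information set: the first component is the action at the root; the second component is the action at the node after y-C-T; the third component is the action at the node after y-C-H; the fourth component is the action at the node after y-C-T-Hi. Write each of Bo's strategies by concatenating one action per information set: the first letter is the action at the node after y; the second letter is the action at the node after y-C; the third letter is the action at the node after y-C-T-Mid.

Ann has 16 pure strategies: y/Mid/s/A, y/Mid/s/E, y/Mid/q/A, y/Mid/q/E, y/Hi/s/A, y/Hi/s/E, y/Hi/q/A, y/Hi/q/E, z/Mid/s/A, z/Mid/s/E, z/Mid/q/A, z/Mid/q/E, z/Hi/s/A, z/Hi/s/E, z/Hi/q/A, z/Hi/q/E. Columns: CTg, CTk, CHg, CHk, BTg, BTk, BHg, BHk.
{y/Mid/s/A, y/Mid/s/E} → row (-3,-2) (5,5) (-2,-3) (-2,-3) (3,-1) (3,-1) (3,-1) (3,-1)
{y/Mid/q/A, y/Mid/q/E} → row (-3,-2) (5,5) (2,-2) (2,-2) (3,-1) (3,-1) (3,-1) (3,-1)
{y/Hi/s/A} → row (-2,-4) (-2,-4) (-2,-3) (-2,-3) (3,-1) (3,-1) (3,-1) (3,-1)
{y/Hi/s/E} → row (4,0) (4,0) (-2,-3) (-2,-3) (3,-1) (3,-1) (3,-1) (3,-1)
{y/Hi/q/A} → row (-2,-4) (-2,-4) (2,-2) (2,-2) (3,-1) (3,-1) (3,-1) (3,-1)
{y/Hi/q/E} → row (4,0) (4,0) (2,-2) (2,-2) (3,-1) (3,-1) (3,-1) (3,-1)
{z/Mid/s/A, z/Mid/s/E, z/Mid/q/A, z/Mid/q/E, z/Hi/s/A, z/Hi/s/E, z/Hi/q/A, z/Hi/q/E} → row (-3,-4) (-3,-4) (-3,-4) (-3,-4) (-3,-4) (-3,-4) (-3,-4) (-3,-4)
That's 7 distinct rows out of 16 strategies.

7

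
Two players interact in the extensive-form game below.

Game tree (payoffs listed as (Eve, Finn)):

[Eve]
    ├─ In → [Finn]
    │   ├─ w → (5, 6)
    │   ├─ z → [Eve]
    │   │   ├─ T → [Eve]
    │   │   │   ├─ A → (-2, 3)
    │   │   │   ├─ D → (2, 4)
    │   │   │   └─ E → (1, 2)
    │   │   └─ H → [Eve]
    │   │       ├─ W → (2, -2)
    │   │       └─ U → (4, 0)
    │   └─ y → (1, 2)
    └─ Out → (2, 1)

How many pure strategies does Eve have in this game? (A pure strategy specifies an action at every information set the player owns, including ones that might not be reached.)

Eve owns the root with actions {In, Out} — two choices.
Eve owns the node after In-z with actions {T, H} — two choices.
Eve owns the node after In-z-T with actions {A, D, E} — three choices.
Eve owns the node after In-z-H with actions {W, U} — two choices.
A pure strategy fixes one action at each information set independently, so the count is the product 2 × 2 × 3 × 2 = 24.

24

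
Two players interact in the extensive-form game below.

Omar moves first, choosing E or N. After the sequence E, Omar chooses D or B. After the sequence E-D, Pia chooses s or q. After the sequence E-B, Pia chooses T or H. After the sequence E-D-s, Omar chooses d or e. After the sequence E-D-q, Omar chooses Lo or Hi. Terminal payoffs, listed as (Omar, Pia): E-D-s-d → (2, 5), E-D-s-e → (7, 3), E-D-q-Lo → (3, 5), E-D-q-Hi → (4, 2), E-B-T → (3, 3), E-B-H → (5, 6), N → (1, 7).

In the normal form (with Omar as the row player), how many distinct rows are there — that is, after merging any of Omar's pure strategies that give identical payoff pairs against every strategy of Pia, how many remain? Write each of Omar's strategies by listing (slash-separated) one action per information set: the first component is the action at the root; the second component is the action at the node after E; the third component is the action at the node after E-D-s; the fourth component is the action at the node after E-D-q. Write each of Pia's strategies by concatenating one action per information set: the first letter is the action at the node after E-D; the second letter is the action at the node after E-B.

6

Omar has 16 pure strategies: E/D/d/Lo, E/D/d/Hi, E/D/e/Lo, E/D/e/Hi, E/B/d/Lo, E/B/d/Hi, E/B/e/Lo, E/B/e/Hi, N/D/d/Lo, N/D/d/Hi, N/D/e/Lo, N/D/e/Hi, N/B/d/Lo, N/B/d/Hi, N/B/e/Lo, N/B/e/Hi. Columns: sT, sH, qT, qH.
{E/D/d/Lo} → row (2,5) (2,5) (3,5) (3,5)
{E/D/d/Hi} → row (2,5) (2,5) (4,2) (4,2)
{E/D/e/Lo} → row (7,3) (7,3) (3,5) (3,5)
{E/D/e/Hi} → row (7,3) (7,3) (4,2) (4,2)
{E/B/d/Lo, E/B/d/Hi, E/B/e/Lo, E/B/e/Hi} → row (3,3) (5,6) (3,3) (5,6)
{N/D/d/Lo, N/D/d/Hi, N/D/e/Lo, N/D/e/Hi, N/B/d/Lo, N/B/d/Hi, N/B/e/Lo, N/B/e/Hi} → row (1,7) (1,7) (1,7) (1,7)
That's 6 distinct rows out of 16 strategies.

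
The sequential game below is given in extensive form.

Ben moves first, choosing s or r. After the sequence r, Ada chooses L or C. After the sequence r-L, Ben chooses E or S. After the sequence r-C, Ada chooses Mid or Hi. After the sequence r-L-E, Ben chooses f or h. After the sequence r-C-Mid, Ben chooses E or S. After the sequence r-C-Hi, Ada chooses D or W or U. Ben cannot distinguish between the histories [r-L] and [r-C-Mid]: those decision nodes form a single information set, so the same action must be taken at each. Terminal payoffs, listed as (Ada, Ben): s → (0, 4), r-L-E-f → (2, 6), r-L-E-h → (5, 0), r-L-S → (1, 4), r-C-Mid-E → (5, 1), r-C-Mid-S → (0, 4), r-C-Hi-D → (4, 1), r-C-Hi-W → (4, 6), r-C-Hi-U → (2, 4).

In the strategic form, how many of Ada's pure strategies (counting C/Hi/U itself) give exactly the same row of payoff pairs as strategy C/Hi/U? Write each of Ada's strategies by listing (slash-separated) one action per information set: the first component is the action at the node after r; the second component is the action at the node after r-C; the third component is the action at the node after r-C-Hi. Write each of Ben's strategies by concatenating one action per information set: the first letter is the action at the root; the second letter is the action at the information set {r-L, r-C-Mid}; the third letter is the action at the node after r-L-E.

Row for C/Hi/U (columns sEf, sEh, sSf, sSh, rEf, rEh, rSf, rSh): (0,4) (0,4) (0,4) (0,4) (2,4) (2,4) (2,4) (2,4).
Every one of Ada's information sets is on the play path for some reply by Ben when Ada follows C/Hi/U.
Changing the action at any of them therefore changes at least one column, so only C/Hi/U itself gives this row.

1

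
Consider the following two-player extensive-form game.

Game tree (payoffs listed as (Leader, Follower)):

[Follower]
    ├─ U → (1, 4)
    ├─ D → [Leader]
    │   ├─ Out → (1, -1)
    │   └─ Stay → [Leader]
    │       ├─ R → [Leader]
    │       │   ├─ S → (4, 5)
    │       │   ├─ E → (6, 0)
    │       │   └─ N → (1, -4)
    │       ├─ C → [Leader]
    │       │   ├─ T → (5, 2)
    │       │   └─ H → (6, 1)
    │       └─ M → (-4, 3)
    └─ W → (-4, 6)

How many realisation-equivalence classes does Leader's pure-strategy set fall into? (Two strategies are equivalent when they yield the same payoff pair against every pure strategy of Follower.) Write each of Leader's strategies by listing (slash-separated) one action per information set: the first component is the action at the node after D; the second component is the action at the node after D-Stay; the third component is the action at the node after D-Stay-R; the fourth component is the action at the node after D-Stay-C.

Leader has 36 pure strategies: Out/R/S/T, Out/R/S/H, Out/R/E/T, Out/R/E/H, Out/R/N/T, Out/R/N/H, Out/C/S/T, Out/C/S/H, Out/C/E/T, Out/C/E/H, Out/C/N/T, Out/C/N/H, Out/M/S/T, Out/M/S/H, Out/M/E/T, Out/M/E/H, Out/M/N/T, Out/M/N/H, Stay/R/S/T, Stay/R/S/H, Stay/R/E/T, Stay/R/E/H, Stay/R/N/T, Stay/R/N/H, Stay/C/S/T, Stay/C/S/H, Stay/C/E/T, Stay/C/E/H, Stay/C/N/T, Stay/C/N/H, Stay/M/S/T, Stay/M/S/H, Stay/M/E/T, Stay/M/E/H, Stay/M/N/T, Stay/M/N/H. Columns: U, D, W.
{Out/R/S/T, Out/R/S/H, Out/R/E/T, Out/R/E/H, Out/R/N/T, Out/R/N/H, Out/C/S/T, Out/C/S/H, Out/C/E/T, Out/C/E/H, Out/C/N/T, Out/C/N/H, Out/M/S/T, Out/M/S/H, Out/M/E/T, Out/M/E/H, Out/M/N/T, Out/M/N/H} → row (1,4) (1,-1) (-4,6)
{Stay/R/S/T, Stay/R/S/H} → row (1,4) (4,5) (-4,6)
{Stay/R/E/T, Stay/R/E/H} → row (1,4) (6,0) (-4,6)
{Stay/R/N/T, Stay/R/N/H} → row (1,4) (1,-4) (-4,6)
{Stay/C/S/T, Stay/C/E/T, Stay/C/N/T} → row (1,4) (5,2) (-4,6)
{Stay/C/S/H, Stay/C/E/H, Stay/C/N/H} → row (1,4) (6,1) (-4,6)
{Stay/M/S/T, Stay/M/S/H, Stay/M/E/T, Stay/M/E/H, Stay/M/N/T, Stay/M/N/H} → row (1,4) (-4,3) (-4,6)
That's 7 distinct rows out of 36 strategies.

7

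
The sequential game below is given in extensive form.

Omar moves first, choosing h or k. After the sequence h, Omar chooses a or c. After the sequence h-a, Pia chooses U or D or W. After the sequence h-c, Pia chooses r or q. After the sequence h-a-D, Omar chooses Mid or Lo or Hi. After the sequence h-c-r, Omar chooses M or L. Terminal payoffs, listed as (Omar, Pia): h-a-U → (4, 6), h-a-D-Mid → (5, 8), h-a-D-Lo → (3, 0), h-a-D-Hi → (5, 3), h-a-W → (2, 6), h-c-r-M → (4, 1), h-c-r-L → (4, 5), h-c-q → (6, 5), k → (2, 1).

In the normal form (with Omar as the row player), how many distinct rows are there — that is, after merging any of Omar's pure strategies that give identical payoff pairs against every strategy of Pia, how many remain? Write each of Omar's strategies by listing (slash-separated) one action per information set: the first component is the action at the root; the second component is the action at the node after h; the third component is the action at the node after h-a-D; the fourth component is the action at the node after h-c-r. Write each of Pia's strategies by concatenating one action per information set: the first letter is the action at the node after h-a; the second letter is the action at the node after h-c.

6

Omar has 24 pure strategies: h/a/Mid/M, h/a/Mid/L, h/a/Lo/M, h/a/Lo/L, h/a/Hi/M, h/a/Hi/L, h/c/Mid/M, h/c/Mid/L, h/c/Lo/M, h/c/Lo/L, h/c/Hi/M, h/c/Hi/L, k/a/Mid/M, k/a/Mid/L, k/a/Lo/M, k/a/Lo/L, k/a/Hi/M, k/a/Hi/L, k/c/Mid/M, k/c/Mid/L, k/c/Lo/M, k/c/Lo/L, k/c/Hi/M, k/c/Hi/L. Columns: Ur, Uq, Dr, Dq, Wr, Wq.
{h/a/Mid/M, h/a/Mid/L} → row (4,6) (4,6) (5,8) (5,8) (2,6) (2,6)
{h/a/Lo/M, h/a/Lo/L} → row (4,6) (4,6) (3,0) (3,0) (2,6) (2,6)
{h/a/Hi/M, h/a/Hi/L} → row (4,6) (4,6) (5,3) (5,3) (2,6) (2,6)
{h/c/Mid/M, h/c/Lo/M, h/c/Hi/M} → row (4,1) (6,5) (4,1) (6,5) (4,1) (6,5)
{h/c/Mid/L, h/c/Lo/L, h/c/Hi/L} → row (4,5) (6,5) (4,5) (6,5) (4,5) (6,5)
{k/a/Mid/M, k/a/Mid/L, k/a/Lo/M, k/a/Lo/L, k/a/Hi/M, k/a/Hi/L, k/c/Mid/M, k/c/Mid/L, k/c/Lo/M, k/c/Lo/L, k/c/Hi/M, k/c/Hi/L} → row (2,1) (2,1) (2,1) (2,1) (2,1) (2,1)
That's 6 distinct rows out of 24 strategies.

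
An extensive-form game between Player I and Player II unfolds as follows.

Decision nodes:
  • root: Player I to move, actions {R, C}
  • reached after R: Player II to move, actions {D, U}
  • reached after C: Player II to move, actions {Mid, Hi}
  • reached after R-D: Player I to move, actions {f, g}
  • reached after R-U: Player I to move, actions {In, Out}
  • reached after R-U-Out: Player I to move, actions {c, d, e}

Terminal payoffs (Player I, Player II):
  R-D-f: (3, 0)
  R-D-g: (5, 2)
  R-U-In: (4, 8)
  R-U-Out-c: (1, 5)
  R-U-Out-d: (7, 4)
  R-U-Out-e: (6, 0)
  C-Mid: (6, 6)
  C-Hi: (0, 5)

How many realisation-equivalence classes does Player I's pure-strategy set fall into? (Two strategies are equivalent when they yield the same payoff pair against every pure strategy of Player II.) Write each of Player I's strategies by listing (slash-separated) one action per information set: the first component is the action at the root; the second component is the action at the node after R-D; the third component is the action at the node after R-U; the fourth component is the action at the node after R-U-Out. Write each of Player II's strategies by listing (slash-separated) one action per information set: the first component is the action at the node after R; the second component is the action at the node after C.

9

Player I has 24 pure strategies: R/f/In/c, R/f/In/d, R/f/In/e, R/f/Out/c, R/f/Out/d, R/f/Out/e, R/g/In/c, R/g/In/d, R/g/In/e, R/g/Out/c, R/g/Out/d, R/g/Out/e, C/f/In/c, C/f/In/d, C/f/In/e, C/f/Out/c, C/f/Out/d, C/f/Out/e, C/g/In/c, C/g/In/d, C/g/In/e, C/g/Out/c, C/g/Out/d, C/g/Out/e. Columns: D/Mid, D/Hi, U/Mid, U/Hi.
{R/f/In/c, R/f/In/d, R/f/In/e} → row (3,0) (3,0) (4,8) (4,8)
{R/f/Out/c} → row (3,0) (3,0) (1,5) (1,5)
{R/f/Out/d} → row (3,0) (3,0) (7,4) (7,4)
{R/f/Out/e} → row (3,0) (3,0) (6,0) (6,0)
{R/g/In/c, R/g/In/d, R/g/In/e} → row (5,2) (5,2) (4,8) (4,8)
{R/g/Out/c} → row (5,2) (5,2) (1,5) (1,5)
{R/g/Out/d} → row (5,2) (5,2) (7,4) (7,4)
{R/g/Out/e} → row (5,2) (5,2) (6,0) (6,0)
{C/f/In/c, C/f/In/d, C/f/In/e, C/f/Out/c, C/f/Out/d, C/f/Out/e, C/g/In/c, C/g/In/d, C/g/In/e, C/g/Out/c, C/g/Out/d, C/g/Out/e} → row (6,6) (0,5) (6,6) (0,5)
That's 9 distinct rows out of 24 strategies.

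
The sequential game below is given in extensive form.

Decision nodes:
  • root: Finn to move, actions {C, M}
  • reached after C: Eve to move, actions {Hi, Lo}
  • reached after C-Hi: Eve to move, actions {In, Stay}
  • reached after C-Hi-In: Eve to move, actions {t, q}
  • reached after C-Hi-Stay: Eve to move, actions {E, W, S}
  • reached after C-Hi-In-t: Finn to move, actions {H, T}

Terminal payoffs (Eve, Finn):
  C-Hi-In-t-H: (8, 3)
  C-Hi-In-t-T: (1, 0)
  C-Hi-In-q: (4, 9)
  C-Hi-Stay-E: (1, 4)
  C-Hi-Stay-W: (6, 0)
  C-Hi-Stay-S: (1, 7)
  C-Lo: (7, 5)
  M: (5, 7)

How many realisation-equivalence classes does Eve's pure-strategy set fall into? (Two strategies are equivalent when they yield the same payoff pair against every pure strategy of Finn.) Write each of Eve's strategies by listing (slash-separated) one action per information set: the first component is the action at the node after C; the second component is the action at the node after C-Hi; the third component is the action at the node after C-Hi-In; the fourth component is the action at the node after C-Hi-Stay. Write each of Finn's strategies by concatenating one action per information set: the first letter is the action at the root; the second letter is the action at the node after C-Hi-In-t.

Eve has 24 pure strategies: Hi/In/t/E, Hi/In/t/W, Hi/In/t/S, Hi/In/q/E, Hi/In/q/W, Hi/In/q/S, Hi/Stay/t/E, Hi/Stay/t/W, Hi/Stay/t/S, Hi/Stay/q/E, Hi/Stay/q/W, Hi/Stay/q/S, Lo/In/t/E, Lo/In/t/W, Lo/In/t/S, Lo/In/q/E, Lo/In/q/W, Lo/In/q/S, Lo/Stay/t/E, Lo/Stay/t/W, Lo/Stay/t/S, Lo/Stay/q/E, Lo/Stay/q/W, Lo/Stay/q/S. Columns: CH, CT, MH, MT.
{Hi/In/t/E, Hi/In/t/W, Hi/In/t/S} → row (8,3) (1,0) (5,7) (5,7)
{Hi/In/q/E, Hi/In/q/W, Hi/In/q/S} → row (4,9) (4,9) (5,7) (5,7)
{Hi/Stay/t/E, Hi/Stay/q/E} → row (1,4) (1,4) (5,7) (5,7)
{Hi/Stay/t/W, Hi/Stay/q/W} → row (6,0) (6,0) (5,7) (5,7)
{Hi/Stay/t/S, Hi/Stay/q/S} → row (1,7) (1,7) (5,7) (5,7)
{Lo/In/t/E, Lo/In/t/W, Lo/In/t/S, Lo/In/q/E, Lo/In/q/W, Lo/In/q/S, Lo/Stay/t/E, Lo/Stay/t/W, Lo/Stay/t/S, Lo/Stay/q/E, Lo/Stay/q/W, Lo/Stay/q/S} → row (7,5) (7,5) (5,7) (5,7)
That's 6 distinct rows out of 24 strategies.

6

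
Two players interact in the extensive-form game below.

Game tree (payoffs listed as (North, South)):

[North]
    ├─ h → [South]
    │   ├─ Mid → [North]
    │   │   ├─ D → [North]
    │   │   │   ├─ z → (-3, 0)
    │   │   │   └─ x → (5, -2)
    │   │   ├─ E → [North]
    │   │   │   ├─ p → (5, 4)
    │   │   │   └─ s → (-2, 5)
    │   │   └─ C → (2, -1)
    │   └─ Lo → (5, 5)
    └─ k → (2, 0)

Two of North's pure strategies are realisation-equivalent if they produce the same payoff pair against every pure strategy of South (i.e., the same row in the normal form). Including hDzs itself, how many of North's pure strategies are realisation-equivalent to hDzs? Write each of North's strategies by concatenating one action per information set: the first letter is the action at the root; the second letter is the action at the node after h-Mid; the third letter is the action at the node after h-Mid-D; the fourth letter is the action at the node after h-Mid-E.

Row for hDzs (columns Mid, Lo): (-3,0) (5,5).
Under hDzs, North's choice at the node after h-Mid-E can never be reached regardless of what South does, so varying those choices leaves every outcome unchanged.
Holding the reachable choices fixed and varying the unreachable one freely already gives 2 equivalent strategies.
No other strategy reproduces this row, so those 2 are the full class: hDzp, hDzs.

2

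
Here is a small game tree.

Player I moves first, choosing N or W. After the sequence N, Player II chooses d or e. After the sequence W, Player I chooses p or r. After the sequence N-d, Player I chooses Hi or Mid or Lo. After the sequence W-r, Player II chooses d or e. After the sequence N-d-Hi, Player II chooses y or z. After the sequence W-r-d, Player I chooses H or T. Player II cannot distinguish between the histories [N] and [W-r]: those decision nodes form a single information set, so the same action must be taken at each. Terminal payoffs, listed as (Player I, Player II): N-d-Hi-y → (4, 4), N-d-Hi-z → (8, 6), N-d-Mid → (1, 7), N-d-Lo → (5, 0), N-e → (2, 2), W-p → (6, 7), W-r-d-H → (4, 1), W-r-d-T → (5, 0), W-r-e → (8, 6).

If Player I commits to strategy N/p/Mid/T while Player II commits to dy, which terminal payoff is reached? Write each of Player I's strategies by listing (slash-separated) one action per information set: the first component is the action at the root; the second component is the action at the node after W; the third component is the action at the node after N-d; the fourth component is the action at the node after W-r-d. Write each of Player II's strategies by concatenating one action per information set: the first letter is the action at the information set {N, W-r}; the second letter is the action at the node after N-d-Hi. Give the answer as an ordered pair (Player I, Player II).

Trace the play path from the root:
  Player I plays N
  Player II plays d at [N]
  Player I plays Mid at [N-d]
→ terminal payoff (1, 7).
(Player I's choice at the node after W is never reached on this path, so it doesn't affect the outcome.)

(1, 7)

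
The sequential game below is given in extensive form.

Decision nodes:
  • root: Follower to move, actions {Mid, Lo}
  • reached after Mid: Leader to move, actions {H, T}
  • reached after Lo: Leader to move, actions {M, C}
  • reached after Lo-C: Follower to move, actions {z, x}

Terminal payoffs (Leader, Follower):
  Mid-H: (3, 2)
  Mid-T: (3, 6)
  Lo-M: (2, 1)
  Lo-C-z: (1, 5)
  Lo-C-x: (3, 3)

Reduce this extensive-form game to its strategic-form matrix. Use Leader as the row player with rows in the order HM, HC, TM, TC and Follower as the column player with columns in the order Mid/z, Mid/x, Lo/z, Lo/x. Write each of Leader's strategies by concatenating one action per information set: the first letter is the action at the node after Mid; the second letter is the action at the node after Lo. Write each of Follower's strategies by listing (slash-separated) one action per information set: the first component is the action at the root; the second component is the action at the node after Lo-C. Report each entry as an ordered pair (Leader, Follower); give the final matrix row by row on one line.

HM: (3,2) (3,2) (2,1) (2,1) | HC: (3,2) (3,2) (1,5) (3,3) | TM: (3,6) (3,6) (2,1) (2,1) | TC: (3,6) (3,6) (1,5) (3,3)

Row HM: Mid/z→(3,2), Mid/x→(3,2), Lo/z→(2,1), Lo/x→(2,1)
Row HC: Mid/z→(3,2), Mid/x→(3,2), Lo/z→(1,5), Lo/x→(3,3)
Row TM: Mid/z→(3,6), Mid/x→(3,6), Lo/z→(2,1), Lo/x→(2,1)
Row TC: Mid/z→(3,6), Mid/x→(3,6), Lo/z→(1,5), Lo/x→(3,3)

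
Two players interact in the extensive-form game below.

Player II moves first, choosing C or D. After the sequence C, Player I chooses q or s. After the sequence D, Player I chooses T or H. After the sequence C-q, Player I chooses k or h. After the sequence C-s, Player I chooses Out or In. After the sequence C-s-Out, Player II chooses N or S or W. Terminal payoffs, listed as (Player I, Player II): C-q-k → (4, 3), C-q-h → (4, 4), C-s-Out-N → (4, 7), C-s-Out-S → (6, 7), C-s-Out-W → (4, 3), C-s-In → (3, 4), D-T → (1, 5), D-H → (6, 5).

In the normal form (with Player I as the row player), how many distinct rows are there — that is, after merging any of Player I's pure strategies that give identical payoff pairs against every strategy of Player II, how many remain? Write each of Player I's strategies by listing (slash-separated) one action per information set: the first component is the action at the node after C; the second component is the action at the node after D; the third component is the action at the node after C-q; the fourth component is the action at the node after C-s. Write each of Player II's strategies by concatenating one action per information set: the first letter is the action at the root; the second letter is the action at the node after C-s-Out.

Player I has 16 pure strategies: q/T/k/Out, q/T/k/In, q/T/h/Out, q/T/h/In, q/H/k/Out, q/H/k/In, q/H/h/Out, q/H/h/In, s/T/k/Out, s/T/k/In, s/T/h/Out, s/T/h/In, s/H/k/Out, s/H/k/In, s/H/h/Out, s/H/h/In. Columns: CN, CS, CW, DN, DS, DW.
{q/T/k/Out, q/T/k/In} → row (4,3) (4,3) (4,3) (1,5) (1,5) (1,5)
{q/T/h/Out, q/T/h/In} → row (4,4) (4,4) (4,4) (1,5) (1,5) (1,5)
{q/H/k/Out, q/H/k/In} → row (4,3) (4,3) (4,3) (6,5) (6,5) (6,5)
{q/H/h/Out, q/H/h/In} → row (4,4) (4,4) (4,4) (6,5) (6,5) (6,5)
{s/T/k/Out, s/T/h/Out} → row (4,7) (6,7) (4,3) (1,5) (1,5) (1,5)
{s/T/k/In, s/T/h/In} → row (3,4) (3,4) (3,4) (1,5) (1,5) (1,5)
{s/H/k/Out, s/H/h/Out} → row (4,7) (6,7) (4,3) (6,5) (6,5) (6,5)
{s/H/k/In, s/H/h/In} → row (3,4) (3,4) (3,4) (6,5) (6,5) (6,5)
That's 8 distinct rows out of 16 strategies.

8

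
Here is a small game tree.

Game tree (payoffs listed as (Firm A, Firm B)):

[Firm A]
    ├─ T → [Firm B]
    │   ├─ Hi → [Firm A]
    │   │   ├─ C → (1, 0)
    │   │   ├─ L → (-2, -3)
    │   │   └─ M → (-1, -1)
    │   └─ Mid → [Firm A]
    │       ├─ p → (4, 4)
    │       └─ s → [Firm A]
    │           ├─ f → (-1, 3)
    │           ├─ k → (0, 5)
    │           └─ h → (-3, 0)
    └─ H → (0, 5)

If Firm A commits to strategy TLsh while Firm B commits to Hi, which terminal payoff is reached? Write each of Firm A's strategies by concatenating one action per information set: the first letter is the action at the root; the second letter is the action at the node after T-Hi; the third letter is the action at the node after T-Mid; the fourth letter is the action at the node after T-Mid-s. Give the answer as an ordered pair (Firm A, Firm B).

(-2, -3)

Trace the play path from the root:
  Firm A plays T
  Firm B plays Hi at [T]
  Firm A plays L at [T-Hi]
→ terminal payoff (-2, -3).
(Firm A's choice at the node after T-Mid is never reached on this path, so it doesn't affect the outcome.)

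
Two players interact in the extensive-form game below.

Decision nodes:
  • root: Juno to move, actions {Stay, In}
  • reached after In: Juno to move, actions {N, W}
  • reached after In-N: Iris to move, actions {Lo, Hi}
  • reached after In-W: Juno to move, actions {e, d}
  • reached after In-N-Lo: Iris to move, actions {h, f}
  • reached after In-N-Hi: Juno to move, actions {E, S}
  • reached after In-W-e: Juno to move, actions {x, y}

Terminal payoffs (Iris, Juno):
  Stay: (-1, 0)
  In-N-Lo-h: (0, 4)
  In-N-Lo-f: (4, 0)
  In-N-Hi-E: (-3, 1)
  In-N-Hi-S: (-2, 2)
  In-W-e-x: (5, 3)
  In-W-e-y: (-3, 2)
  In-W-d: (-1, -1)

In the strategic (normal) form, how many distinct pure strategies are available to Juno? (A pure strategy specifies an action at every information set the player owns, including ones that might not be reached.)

32

Juno owns the root with actions {Stay, In} — two choices.
Juno owns the node after In with actions {N, W} — two choices.
Juno owns the node after In-W with actions {e, d} — two choices.
Juno owns the node after In-N-Hi with actions {E, S} — two choices.
Juno owns the node after In-W-e with actions {x, y} — two choices.
A pure strategy fixes one action at each information set independently, so the count is the product 2 × 2 × 2 × 2 × 2 = 32.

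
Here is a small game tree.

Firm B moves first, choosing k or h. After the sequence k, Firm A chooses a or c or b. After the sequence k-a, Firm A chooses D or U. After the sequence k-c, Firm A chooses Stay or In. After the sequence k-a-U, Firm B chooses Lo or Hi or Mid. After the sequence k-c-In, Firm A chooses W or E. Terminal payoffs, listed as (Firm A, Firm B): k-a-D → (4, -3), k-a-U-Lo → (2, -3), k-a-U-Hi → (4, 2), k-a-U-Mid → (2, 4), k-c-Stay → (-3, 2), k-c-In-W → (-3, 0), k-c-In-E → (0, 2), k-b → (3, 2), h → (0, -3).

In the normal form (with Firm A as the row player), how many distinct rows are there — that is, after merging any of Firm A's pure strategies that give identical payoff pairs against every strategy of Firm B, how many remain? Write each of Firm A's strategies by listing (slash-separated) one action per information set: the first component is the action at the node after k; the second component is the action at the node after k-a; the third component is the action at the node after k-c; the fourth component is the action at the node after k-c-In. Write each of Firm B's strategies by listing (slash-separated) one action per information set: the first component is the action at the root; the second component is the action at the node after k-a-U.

Firm A has 24 pure strategies: a/D/Stay/W, a/D/Stay/E, a/D/In/W, a/D/In/E, a/U/Stay/W, a/U/Stay/E, a/U/In/W, a/U/In/E, c/D/Stay/W, c/D/Stay/E, c/D/In/W, c/D/In/E, c/U/Stay/W, c/U/Stay/E, c/U/In/W, c/U/In/E, b/D/Stay/W, b/D/Stay/E, b/D/In/W, b/D/In/E, b/U/Stay/W, b/U/Stay/E, b/U/In/W, b/U/In/E. Columns: k/Lo, k/Hi, k/Mid, h/Lo, h/Hi, h/Mid.
{a/D/Stay/W, a/D/Stay/E, a/D/In/W, a/D/In/E} → row (4,-3) (4,-3) (4,-3) (0,-3) (0,-3) (0,-3)
{a/U/Stay/W, a/U/Stay/E, a/U/In/W, a/U/In/E} → row (2,-3) (4,2) (2,4) (0,-3) (0,-3) (0,-3)
{c/D/Stay/W, c/D/Stay/E, c/U/Stay/W, c/U/Stay/E} → row (-3,2) (-3,2) (-3,2) (0,-3) (0,-3) (0,-3)
{c/D/In/W, c/U/In/W} → row (-3,0) (-3,0) (-3,0) (0,-3) (0,-3) (0,-3)
{c/D/In/E, c/U/In/E} → row (0,2) (0,2) (0,2) (0,-3) (0,-3) (0,-3)
{b/D/Stay/W, b/D/Stay/E, b/D/In/W, b/D/In/E, b/U/Stay/W, b/U/Stay/E, b/U/In/W, b/U/In/E} → row (3,2) (3,2) (3,2) (0,-3) (0,-3) (0,-3)
That's 6 distinct rows out of 24 strategies.

6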